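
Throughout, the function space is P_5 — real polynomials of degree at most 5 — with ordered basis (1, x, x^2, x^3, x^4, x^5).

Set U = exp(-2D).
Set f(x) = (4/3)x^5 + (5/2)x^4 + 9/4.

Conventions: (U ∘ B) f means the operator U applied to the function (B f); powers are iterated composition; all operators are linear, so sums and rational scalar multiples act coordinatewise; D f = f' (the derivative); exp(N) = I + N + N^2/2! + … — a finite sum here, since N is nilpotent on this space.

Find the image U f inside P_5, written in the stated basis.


g(x) = (4/3)x^5 - (65/6)x^4 + (100/3)x^3 - (140/3)x^2 + (80/3)x - 5/12

order-1 term: -(40/3)x^4 - 20x^3
order-2 term: (160/3)x^3 + 60x^2
order-3 term: -(320/3)x^2 - 80x
order-4 term: (320/3)x + 40
order-5 term: -128/3
the series for exp(-2D) f terminates at order 5
exp(-2D) f = (4/3)x^5 - (65/6)x^4 + (100/3)x^3 - (140/3)x^2 + (80/3)x - 5/12


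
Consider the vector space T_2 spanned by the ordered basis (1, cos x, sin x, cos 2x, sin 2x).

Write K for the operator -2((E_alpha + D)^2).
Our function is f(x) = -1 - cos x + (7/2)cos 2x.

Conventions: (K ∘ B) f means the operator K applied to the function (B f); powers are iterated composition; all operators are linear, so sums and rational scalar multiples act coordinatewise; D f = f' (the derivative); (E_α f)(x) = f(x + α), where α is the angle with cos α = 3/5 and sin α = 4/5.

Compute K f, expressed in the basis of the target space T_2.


the result is g(x) = 2 - (144/25)cos x - (108/25)sin x + (37989/625)cos 2x - (7252/625)sin 2x

E_alpha f = -1 - (3/5)cos x + (4/5)sin x - (49/50)cos 2x - (84/25)sin 2x
D f = sin x - 7sin 2x
(E_alpha + D) f = -1 - (3/5)cos x + (9/5)sin x - (49/50)cos 2x - (259/25)sin 2x
E_alpha (E_alpha + D) f = -1 + (27/25)cos x + (39/25)sin x - (12089/1250)cos 2x + (2401/625)sin 2x
D (E_alpha + D) f = (9/5)cos x + (3/5)sin x - (518/25)cos 2x + (49/25)sin 2x
(E_alpha + D) (E_alpha + D) f = -1 + (72/25)cos x + (54/25)sin x - (37989/1250)cos 2x + (3626/625)sin 2x
(-2((E_alpha + D)^2)) f = 2 - (144/25)cos x - (108/25)sin x + (37989/625)cos 2x - (7252/625)sin 2x


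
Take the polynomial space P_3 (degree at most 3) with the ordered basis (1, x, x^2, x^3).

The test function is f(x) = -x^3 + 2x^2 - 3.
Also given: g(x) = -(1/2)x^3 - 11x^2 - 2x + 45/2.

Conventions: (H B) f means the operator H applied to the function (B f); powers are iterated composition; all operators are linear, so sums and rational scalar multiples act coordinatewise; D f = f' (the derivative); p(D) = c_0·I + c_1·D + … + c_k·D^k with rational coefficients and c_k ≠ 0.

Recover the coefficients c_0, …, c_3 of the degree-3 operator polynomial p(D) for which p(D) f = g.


D^0 f = -x^3 + 2x^2 - 3
D^1 f = -3x^2 + 4x
D^2 f = -6x + 4
D^3 f = -6
matching coefficients of g against c_0 f + c_1 Df + … from the top degree down determines the c_i
solution: c_0 = 1/2, c_1 = 4, c_2 = 3, c_3 = -2

p(D) = (1/2)·I + 4·D + 3·D^2 − 2·D^3, i.e. c_0 = 1/2, c_1 = 4, c_2 = 3, c_3 = -2


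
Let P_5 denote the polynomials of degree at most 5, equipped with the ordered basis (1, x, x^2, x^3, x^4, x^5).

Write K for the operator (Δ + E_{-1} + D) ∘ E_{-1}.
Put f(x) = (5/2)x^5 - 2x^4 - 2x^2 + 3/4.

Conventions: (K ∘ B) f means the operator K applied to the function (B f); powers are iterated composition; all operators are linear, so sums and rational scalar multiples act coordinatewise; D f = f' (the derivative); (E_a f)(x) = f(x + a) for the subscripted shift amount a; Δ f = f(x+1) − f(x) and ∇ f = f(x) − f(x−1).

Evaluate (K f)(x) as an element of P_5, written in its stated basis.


the image equals g(x) = (5/2)x^5 - 2x^4 + 25x^3 - 114x^2 + (339/2)x - 353/4

E_{-1} f = (5/2)x^5 - (29/2)x^4 + 33x^3 - 39x^2 + (49/2)x - 23/4
Δ E_{-1} f = (25/2)x^4 - 33x^3 + 37x^2 - (49/2)x + 13/2
E_{-1} E_{-1} f = (5/2)x^5 - 27x^4 + 116x^3 - 250x^2 + 272x - 477/4
D E_{-1} f = (25/2)x^4 - 58x^3 + 99x^2 - 78x + 49/2
(Δ + E_{-1} + D) E_{-1} f = (5/2)x^5 - 2x^4 + 25x^3 - 114x^2 + (339/2)x - 353/4


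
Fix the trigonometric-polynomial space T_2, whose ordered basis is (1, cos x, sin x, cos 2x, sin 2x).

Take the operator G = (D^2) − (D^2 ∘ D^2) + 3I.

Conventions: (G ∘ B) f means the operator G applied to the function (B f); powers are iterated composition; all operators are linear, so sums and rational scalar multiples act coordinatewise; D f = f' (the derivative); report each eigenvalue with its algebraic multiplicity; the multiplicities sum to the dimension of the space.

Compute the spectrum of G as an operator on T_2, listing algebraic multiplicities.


image of 1: 3
image of cos x: cos x
image of sin x: sin x
image of cos 2x: -17cos 2x
image of sin 2x: -17sin 2x
the matrix is diagonal; its diagonal is (3, 1, 1, -17, -17)
for a triangular matrix the eigenvalues are the diagonal entries, with algebraic multiplicity their repetition count

λ = -17 (multiplicity 2), λ = 1 (multiplicity 2), λ = 3 (multiplicity 1)


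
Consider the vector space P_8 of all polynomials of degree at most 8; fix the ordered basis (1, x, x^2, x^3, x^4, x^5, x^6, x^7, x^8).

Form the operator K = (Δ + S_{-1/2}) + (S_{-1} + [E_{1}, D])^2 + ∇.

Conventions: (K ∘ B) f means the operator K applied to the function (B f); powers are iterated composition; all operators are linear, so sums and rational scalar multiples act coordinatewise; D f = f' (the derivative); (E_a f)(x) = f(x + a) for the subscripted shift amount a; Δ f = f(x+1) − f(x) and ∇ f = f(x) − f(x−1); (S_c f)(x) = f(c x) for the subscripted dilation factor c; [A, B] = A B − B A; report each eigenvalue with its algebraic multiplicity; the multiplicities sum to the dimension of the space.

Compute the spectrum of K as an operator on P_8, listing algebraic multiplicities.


λ = 1/2 (multiplicity 1), λ = 7/8 (multiplicity 1), λ = 31/32 (multiplicity 1), λ = 127/128 (multiplicity 1), λ = 257/256 (multiplicity 1), λ = 65/64 (multiplicity 1), λ = 17/16 (multiplicity 1), λ = 5/4 (multiplicity 1), λ = 2 (multiplicity 1)

image of 1: 2
image of x: (1/2)x + 2
image of x^2: (5/4)x^2 + 4x
image of x^3: (7/8)x^3 + 6x^2 + 2
image of x^4: (17/16)x^4 + 8x^3 + 8x
image of x^5: (31/32)x^5 + 10x^4 + 20x^2 + 2
image of x^6: (65/64)x^6 + 12x^5 + 40x^3 + 12x
image of x^7: (127/128)x^7 + 14x^6 + 70x^4 + 42x^2 + 2
image of x^8: (257/256)x^8 + 16x^7 + 112x^5 + 112x^3 + 16x
the matrix is upper triangular; its diagonal is (2, 1/2, 5/4, 7/8, 17/16, 31/32, 65/64, 127/128, 257/256)
for a triangular matrix the eigenvalues are the diagonal entries, with algebraic multiplicity their repetition count


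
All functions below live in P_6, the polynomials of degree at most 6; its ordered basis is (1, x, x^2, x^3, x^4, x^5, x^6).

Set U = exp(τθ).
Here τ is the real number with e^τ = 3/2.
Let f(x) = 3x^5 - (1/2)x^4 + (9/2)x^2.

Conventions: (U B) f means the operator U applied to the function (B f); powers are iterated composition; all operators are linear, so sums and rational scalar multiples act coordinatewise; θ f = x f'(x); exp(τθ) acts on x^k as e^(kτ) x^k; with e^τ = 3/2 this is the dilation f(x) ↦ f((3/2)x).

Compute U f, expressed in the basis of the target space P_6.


exp(τθ) x^k = e^(kτ) x^k; with e^τ = 3/2 this sends x^k to (3/2)^k x^k
x^2 ↦ 9/4 x^2
x^4 ↦ 81/16 x^4
x^5 ↦ 243/32 x^5
applying this coordinatewise to f: exp(τθ) f = (729/32)x^5 - (81/32)x^4 + (81/8)x^2

the image equals g(x) = (729/32)x^5 - (81/32)x^4 + (81/8)x^2


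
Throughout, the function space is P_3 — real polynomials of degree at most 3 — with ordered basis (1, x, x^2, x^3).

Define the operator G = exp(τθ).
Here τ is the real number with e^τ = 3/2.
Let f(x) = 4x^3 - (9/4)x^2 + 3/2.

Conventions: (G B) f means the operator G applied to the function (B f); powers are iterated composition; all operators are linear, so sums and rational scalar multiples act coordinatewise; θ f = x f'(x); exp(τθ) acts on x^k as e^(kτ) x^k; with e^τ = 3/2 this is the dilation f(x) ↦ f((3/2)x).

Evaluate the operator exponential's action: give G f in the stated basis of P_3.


exp(τθ) x^k = e^(kτ) x^k; with e^τ = 3/2 this sends x^k to (3/2)^k x^k
x^2 ↦ 9/4 x^2
x^3 ↦ 27/8 x^3
applying this coordinatewise to f: exp(τθ) f = (27/2)x^3 - (81/16)x^2 + 3/2

the image equals g(x) = (27/2)x^3 - (81/16)x^2 + 3/2


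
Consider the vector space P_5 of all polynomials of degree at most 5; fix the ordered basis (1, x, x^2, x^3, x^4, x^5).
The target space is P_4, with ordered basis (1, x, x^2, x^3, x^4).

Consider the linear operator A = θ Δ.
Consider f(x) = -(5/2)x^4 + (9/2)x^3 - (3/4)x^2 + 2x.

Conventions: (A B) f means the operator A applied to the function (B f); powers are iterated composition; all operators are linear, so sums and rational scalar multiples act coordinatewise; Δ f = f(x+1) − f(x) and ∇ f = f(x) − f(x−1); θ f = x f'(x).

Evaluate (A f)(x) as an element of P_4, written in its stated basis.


Δ f = -10x^3 - (3/2)x^2 + 2x + 13/4
θ Δ f = -30x^3 - 3x^2 + 2x

the image equals g(x) = -30x^3 - 3x^2 + 2x


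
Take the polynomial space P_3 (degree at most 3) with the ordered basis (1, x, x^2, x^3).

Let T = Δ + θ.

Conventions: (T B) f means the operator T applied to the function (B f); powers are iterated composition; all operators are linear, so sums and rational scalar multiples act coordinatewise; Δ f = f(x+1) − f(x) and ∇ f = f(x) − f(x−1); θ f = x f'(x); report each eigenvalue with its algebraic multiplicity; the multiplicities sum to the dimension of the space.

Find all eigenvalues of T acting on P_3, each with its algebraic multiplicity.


λ = 0 (multiplicity 1), λ = 1 (multiplicity 1), λ = 2 (multiplicity 1), λ = 3 (multiplicity 1)

image of 1: 0
image of x: x + 1
image of x^2: 2x^2 + 2x + 1
image of x^3: 3x^3 + 3x^2 + 3x + 1
the matrix is upper triangular; its diagonal is (0, 1, 2, 3)
for a triangular matrix the eigenvalues are the diagonal entries, with algebraic multiplicity their repetition count


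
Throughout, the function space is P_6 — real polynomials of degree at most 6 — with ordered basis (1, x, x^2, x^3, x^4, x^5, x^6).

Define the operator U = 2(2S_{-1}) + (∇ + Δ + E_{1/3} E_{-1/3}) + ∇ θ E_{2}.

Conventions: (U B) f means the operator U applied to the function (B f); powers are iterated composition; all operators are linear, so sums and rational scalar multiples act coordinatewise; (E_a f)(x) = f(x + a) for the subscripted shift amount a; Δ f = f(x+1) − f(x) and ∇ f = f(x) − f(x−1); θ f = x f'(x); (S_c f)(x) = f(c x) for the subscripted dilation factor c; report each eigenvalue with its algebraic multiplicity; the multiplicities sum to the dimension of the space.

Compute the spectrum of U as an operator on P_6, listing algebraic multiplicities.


image of 1: 5
image of x: -3x + 3
image of x^2: 5x^2 + 8x + 2
image of x^3: -3x^3 + 15x^2 + 15x + 5
image of x^4: 5x^4 + 24x^3 + 48x^2 + 48x + 4
image of x^5: -3x^5 + 35x^4 + 110x^3 + 190x^2 + 95x + 7
image of x^6: 5x^6 + 48x^5 + 210x^4 + 520x^3 + 510x^2 + 228x + 6
the matrix is upper triangular; its diagonal is (5, -3, 5, -3, 5, -3, 5)
for a triangular matrix the eigenvalues are the diagonal entries, with algebraic multiplicity their repetition count

λ = -3 (multiplicity 3), λ = 5 (multiplicity 4)


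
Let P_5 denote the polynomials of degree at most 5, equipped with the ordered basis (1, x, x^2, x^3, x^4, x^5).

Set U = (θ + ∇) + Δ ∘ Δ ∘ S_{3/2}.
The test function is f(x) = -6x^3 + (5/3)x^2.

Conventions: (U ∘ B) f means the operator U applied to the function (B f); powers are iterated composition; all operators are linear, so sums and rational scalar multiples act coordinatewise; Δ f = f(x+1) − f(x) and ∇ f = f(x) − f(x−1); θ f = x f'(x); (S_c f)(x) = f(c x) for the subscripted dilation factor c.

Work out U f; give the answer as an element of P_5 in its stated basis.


θ f = -18x^3 + (10/3)x^2
∇ f = -18x^2 + (64/3)x - 23/3
(θ + ∇) f = -18x^3 - (44/3)x^2 + (64/3)x - 23/3
S_{3/2} f = -(81/4)x^3 + (15/4)x^2
Δ S_{3/2} f = -(243/4)x^2 - (213/4)x - 33/2
Δ Δ S_{3/2} f = -(243/2)x - 114
((θ + ∇) + Δ ∘ Δ ∘ S_{3/2}) f = -18x^3 - (44/3)x^2 - (601/6)x - 365/3

the image equals g(x) = -18x^3 - (44/3)x^2 - (601/6)x - 365/3


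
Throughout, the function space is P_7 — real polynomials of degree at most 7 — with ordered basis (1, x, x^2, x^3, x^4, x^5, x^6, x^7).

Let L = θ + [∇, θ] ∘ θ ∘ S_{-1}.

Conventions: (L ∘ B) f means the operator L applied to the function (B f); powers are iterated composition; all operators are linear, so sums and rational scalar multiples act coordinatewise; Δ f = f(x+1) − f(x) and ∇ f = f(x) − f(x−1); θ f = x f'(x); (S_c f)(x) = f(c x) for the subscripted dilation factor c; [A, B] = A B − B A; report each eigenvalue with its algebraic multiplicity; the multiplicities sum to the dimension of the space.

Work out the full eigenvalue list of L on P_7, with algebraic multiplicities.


λ = 0 (multiplicity 1), λ = 1 (multiplicity 1), λ = 2 (multiplicity 1), λ = 3 (multiplicity 1), λ = 4 (multiplicity 1), λ = 5 (multiplicity 1), λ = 6 (multiplicity 1), λ = 7 (multiplicity 1)

image of 1: 0
image of x: x - 1
image of x^2: 2x^2 + 4x - 4
image of x^3: 3x^3 - 9x^2 + 18x - 9
image of x^4: 4x^4 + 16x^3 - 48x^2 + 48x - 16
image of x^5: 5x^5 - 25x^4 + 100x^3 - 150x^2 + 100x - 25
image of x^6: 6x^6 + 36x^5 - 180x^4 + 360x^3 - 360x^2 + 180x - 36
image of x^7: 7x^7 - 49x^6 + 294x^5 - 735x^4 + 980x^3 - 735x^2 + 294x - 49
the matrix is upper triangular; its diagonal is (0, 1, 2, 3, 4, 5, 6, 7)
for a triangular matrix the eigenvalues are the diagonal entries, with algebraic multiplicity their repetition count


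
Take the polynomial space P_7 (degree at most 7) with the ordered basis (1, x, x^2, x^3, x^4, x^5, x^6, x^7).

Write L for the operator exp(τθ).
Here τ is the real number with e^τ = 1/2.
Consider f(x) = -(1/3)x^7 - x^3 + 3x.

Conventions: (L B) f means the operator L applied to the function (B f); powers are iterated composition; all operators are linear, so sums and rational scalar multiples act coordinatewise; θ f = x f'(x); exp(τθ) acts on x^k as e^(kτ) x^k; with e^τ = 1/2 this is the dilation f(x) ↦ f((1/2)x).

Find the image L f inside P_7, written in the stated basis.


exp(τθ) x^k = e^(kτ) x^k; with e^τ = 1/2 this sends x^k to (1/2)^k x^k
x ↦ 1/2 x
x^3 ↦ 1/8 x^3
x^7 ↦ 1/128 x^7
applying this coordinatewise to f: exp(τθ) f = -(1/384)x^7 - (1/8)x^3 + (3/2)x

g(x) = -(1/384)x^7 - (1/8)x^3 + (3/2)x


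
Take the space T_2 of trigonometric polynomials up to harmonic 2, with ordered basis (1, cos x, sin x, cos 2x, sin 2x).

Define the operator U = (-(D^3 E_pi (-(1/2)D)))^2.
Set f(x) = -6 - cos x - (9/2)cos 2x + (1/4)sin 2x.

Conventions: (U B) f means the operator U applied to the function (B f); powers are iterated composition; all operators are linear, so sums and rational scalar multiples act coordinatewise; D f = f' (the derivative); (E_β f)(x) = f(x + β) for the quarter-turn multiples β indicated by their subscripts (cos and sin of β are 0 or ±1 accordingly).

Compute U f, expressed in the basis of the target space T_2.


g(x) = -(1/4)cos x - 288cos 2x + 16sin 2x

D f = sin x + (1/2)cos 2x + 9sin 2x
(-(1/2)D) f = -(1/2)sin x - (1/4)cos 2x - (9/2)sin 2x
E_pi (-(1/2)D) f = (1/2)sin x - (1/4)cos 2x - (9/2)sin 2x
D E_pi (-(1/2)D) f = (1/2)cos x - 9cos 2x + (1/2)sin 2x
D D E_pi (-(1/2)D) f = -(1/2)sin x + cos 2x + 18sin 2x
D D D E_pi (-(1/2)D) f = -(1/2)cos x + 36cos 2x - 2sin 2x
(-(D^3 E_pi (-(1/2)D))) f = (1/2)cos x - 36cos 2x + 2sin 2x
D (-(D^3 E_pi (-(1/2)D))) f = -(1/2)sin x + 4cos 2x + 72sin 2x
(-(1/2)D) (-(D^3 E_pi (-(1/2)D))) f = (1/4)sin x - 2cos 2x - 36sin 2x
E_pi (-(1/2)D) (-(D^3 E_pi (-(1/2)D))) f = -(1/4)sin x - 2cos 2x - 36sin 2x
D E_pi (-(1/2)D) (-(D^3 E_pi (-(1/2)D))) f = -(1/4)cos x - 72cos 2x + 4sin 2x
D D E_pi (-(1/2)D) (-(D^3 E_pi (-(1/2)D))) f = (1/4)sin x + 8cos 2x + 144sin 2x
D D D E_pi (-(1/2)D) (-(D^3 E_pi (-(1/2)D))) f = (1/4)cos x + 288cos 2x - 16sin 2x
(-(D^3 E_pi (-(1/2)D))) (-(D^3 E_pi (-(1/2)D))) f = -(1/4)cos x - 288cos 2x + 16sin 2x


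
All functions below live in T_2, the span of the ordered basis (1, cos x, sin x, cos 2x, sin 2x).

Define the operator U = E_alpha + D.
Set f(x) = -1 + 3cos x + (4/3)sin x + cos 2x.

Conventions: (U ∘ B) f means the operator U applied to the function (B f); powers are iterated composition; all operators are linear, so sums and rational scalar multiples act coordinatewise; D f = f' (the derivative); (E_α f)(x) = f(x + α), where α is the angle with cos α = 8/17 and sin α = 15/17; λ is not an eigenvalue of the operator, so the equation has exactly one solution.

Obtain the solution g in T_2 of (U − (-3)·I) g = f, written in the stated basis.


write g with unknown coordinates in the stated basis and equate coefficients in (U − (-3)·I) g = f
solving from the highest basis element down gives g = -1/4 + (403/795)cos x + (524/795)sin x + (353/2020)cos 2x + (409/2020)sin 2x
check: U g = -1/4 + (392/265)cos x - (512/795)sin x + (961/2020)cos 2x - (1227/2020)sin 2x
so U g − (-3)·g = -1 + 3cos x + (4/3)sin x + cos 2x = f ✓

the image equals g(x) = -1/4 + (403/795)cos x + (524/795)sin x + (353/2020)cos 2x + (409/2020)sin 2x


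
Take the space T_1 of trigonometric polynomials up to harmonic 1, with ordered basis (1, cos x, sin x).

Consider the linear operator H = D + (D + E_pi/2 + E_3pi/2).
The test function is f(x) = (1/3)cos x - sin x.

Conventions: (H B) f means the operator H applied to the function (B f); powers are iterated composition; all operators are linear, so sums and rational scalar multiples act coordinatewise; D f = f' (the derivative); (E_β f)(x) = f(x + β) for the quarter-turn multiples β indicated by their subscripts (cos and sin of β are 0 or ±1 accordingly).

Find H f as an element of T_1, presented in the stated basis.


D f = -cos x - (1/3)sin x
D f = -cos x - (1/3)sin x
E_pi/2 f = -cos x - (1/3)sin x
E_3pi/2 f = cos x + (1/3)sin x
(D + E_pi/2 + E_3pi/2) f = -cos x - (1/3)sin x
(D + (D + E_pi/2 + E_3pi/2)) f = -2cos x - (2/3)sin x

the result is g(x) = -2cos x - (2/3)sin x


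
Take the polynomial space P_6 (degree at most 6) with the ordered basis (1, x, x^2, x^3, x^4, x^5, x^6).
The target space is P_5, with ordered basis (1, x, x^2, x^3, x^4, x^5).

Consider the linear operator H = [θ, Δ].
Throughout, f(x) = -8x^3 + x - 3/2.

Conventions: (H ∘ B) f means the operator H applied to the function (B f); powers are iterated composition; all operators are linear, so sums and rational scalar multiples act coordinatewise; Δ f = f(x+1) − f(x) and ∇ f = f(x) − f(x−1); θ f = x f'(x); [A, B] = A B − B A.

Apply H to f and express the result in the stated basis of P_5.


Δ f = -24x^2 - 24x - 7
θ Δ f = -48x^2 - 24x
θ f = -24x^3 + x
Δ θ f = -72x^2 - 72x - 23
[θ, Δ] f = 24x^2 + 48x + 23

g(x) = 24x^2 + 48x + 23


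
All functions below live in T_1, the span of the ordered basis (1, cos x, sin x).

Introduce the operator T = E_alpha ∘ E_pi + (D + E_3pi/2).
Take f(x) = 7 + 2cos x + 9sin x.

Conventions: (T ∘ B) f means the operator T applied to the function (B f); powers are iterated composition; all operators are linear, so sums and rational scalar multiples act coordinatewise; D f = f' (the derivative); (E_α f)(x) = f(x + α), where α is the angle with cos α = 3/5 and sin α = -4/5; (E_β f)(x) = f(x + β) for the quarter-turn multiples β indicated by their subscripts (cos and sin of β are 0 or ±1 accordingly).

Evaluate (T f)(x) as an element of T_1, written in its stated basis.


E_pi f = 7 - 2cos x - 9sin x
E_alpha E_pi f = 7 + 6cos x - 7sin x
D f = 9cos x - 2sin x
E_3pi/2 f = 7 - 9cos x + 2sin x
(D + E_3pi/2) f = 7
(E_alpha ∘ E_pi + (D + E_3pi/2)) f = 14 + 6cos x - 7sin x

the result is g(x) = 14 + 6cos x - 7sin x


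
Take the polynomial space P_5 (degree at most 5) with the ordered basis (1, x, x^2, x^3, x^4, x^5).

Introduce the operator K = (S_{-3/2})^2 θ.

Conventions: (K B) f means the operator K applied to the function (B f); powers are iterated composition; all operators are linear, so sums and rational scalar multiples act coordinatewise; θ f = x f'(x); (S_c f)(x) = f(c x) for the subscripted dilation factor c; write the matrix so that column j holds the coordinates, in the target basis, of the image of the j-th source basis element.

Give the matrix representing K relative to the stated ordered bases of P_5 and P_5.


image of 1: 0
image of x: (9/4)x
image of x^2: (81/8)x^2
image of x^3: (2187/64)x^3
image of x^4: (6561/64)x^4
image of x^5: (295245/1024)x^5
each image's coordinates form column j of the matrix

the matrix is [[0, 0, 0, 0, 0, 0]; [0, 9/4, 0, 0, 0, 0]; [0, 0, 81/8, 0, 0, 0]; [0, 0, 0, 2187/64, 0, 0]; [0, 0, 0, 0, 6561/64, 0]; [0, 0, 0, 0, 0, 295245/1024]] (rows listed top to bottom)


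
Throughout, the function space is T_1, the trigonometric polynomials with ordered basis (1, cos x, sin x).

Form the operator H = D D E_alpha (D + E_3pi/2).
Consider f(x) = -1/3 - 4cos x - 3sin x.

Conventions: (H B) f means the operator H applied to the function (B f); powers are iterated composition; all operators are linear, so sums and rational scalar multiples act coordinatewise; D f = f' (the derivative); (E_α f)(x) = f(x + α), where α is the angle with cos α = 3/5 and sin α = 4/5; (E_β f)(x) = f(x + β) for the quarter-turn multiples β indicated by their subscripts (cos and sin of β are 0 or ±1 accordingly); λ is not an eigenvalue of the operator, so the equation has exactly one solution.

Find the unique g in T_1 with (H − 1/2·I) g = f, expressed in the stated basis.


write g with unknown coordinates in the stated basis and equate coefficients in (H − 1/2·I) g = f
solving from the highest basis element down gives g = 2/3 + 8cos x + 6sin x
check: H g = 0
so H g − 1/2·g = -1/3 - 4cos x - 3sin x = f ✓

the image equals g(x) = 2/3 + 8cos x + 6sin x


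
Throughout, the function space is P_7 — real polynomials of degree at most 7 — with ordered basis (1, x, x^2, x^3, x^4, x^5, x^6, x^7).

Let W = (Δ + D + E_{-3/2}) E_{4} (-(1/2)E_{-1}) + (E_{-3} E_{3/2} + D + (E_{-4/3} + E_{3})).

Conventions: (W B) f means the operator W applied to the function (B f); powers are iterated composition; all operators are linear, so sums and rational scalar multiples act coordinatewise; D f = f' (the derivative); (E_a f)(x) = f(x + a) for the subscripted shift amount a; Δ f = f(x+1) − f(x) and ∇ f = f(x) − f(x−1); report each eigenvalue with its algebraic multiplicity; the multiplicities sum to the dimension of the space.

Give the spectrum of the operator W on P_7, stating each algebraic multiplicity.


λ = 5/2 (multiplicity 8)

image of 1: 5/2
image of x: (5/2)x - 7/12
image of x^2: (5/2)x^2 - (7/6)x + 389/72
image of x^3: (5/2)x^3 - (7/4)x^2 + (389/24)x - 5371/432
image of x^4: (5/2)x^4 - (7/3)x^3 + (389/12)x^2 - (5371/108)x - 142063/2592
image of x^5: (5/2)x^5 - (35/12)x^4 + (1945/36)x^3 - (26855/216)x^2 - (710315/2592)x - 5685883/15552
image of x^6: (5/2)x^6 - (7/2)x^5 + (1945/24)x^4 - (26855/108)x^3 - (710315/864)x^2 - (5685883/2592)x - 156035023/93312
image of x^7: (5/2)x^7 - (49/12)x^6 + (2723/24)x^5 - (187985/432)x^4 - (4972205/2592)x^3 - (39801181/5184)x^2 - (1092245161/93312)x - 4196867947/559872
the matrix is upper triangular; its diagonal is (5/2, 5/2, 5/2, 5/2, 5/2, 5/2, 5/2, 5/2)
for a triangular matrix the eigenvalues are the diagonal entries, with algebraic multiplicity their repetition count


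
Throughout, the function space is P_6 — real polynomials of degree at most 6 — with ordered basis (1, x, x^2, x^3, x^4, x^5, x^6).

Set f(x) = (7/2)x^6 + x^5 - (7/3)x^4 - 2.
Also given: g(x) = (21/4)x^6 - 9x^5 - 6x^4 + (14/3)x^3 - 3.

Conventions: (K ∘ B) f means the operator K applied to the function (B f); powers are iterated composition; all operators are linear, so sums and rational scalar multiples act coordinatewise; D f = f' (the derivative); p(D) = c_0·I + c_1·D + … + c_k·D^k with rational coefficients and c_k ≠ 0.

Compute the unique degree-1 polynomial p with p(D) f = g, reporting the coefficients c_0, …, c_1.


D^0 f = (7/2)x^6 + x^5 - (7/3)x^4 - 2
D^1 f = 21x^5 + 5x^4 - (28/3)x^3
matching coefficients of g against c_0 f + c_1 Df + … from the top degree down determines the c_i
solution: c_0 = 3/2, c_1 = -1/2

p(D) = (3/2)·I − (1/2)·D, i.e. c_0 = 3/2, c_1 = -1/2


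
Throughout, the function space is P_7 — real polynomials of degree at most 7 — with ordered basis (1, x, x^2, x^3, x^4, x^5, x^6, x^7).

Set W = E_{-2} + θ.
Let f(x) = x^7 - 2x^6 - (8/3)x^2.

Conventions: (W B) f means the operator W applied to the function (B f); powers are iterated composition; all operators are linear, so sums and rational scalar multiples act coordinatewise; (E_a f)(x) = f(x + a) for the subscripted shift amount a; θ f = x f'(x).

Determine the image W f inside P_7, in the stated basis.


g(x) = 8x^7 - 28x^6 + 108x^5 - 400x^4 + 880x^3 - 1160x^2 + (2528/3)x - 800/3

E_{-2} f = x^7 - 16x^6 + 108x^5 - 400x^4 + 880x^3 - (3464/3)x^2 + (2528/3)x - 800/3
θ f = 7x^7 - 12x^6 - (16/3)x^2
(E_{-2} + θ) f = 8x^7 - 28x^6 + 108x^5 - 400x^4 + 880x^3 - 1160x^2 + (2528/3)x - 800/3


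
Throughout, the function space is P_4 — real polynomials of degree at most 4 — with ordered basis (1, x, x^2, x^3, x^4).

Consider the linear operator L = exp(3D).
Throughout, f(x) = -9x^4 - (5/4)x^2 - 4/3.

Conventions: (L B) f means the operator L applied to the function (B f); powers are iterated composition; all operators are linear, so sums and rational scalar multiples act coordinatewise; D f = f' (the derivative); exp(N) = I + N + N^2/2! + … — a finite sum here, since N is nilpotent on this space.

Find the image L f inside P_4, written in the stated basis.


the image equals g(x) = -9x^4 - 108x^3 - (1949/4)x^2 - (1959/2)x - 8899/12

order-1 term: -108x^3 - (15/2)x
order-2 term: -486x^2 - 45/4
order-3 term: -972x
order-4 term: -729
the series for exp(3D) f terminates at order 4
exp(3D) f = -9x^4 - 108x^3 - (1949/4)x^2 - (1959/2)x - 8899/12


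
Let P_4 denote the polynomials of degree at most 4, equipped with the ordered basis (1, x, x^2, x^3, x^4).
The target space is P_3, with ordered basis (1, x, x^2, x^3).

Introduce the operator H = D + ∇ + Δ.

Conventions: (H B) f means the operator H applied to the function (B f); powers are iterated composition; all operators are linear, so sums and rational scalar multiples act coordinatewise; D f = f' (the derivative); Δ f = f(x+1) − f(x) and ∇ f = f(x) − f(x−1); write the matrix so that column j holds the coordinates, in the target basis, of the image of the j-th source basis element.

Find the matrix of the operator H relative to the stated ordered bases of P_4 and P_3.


image of 1: 0
image of x: 3
image of x^2: 6x
image of x^3: 9x^2 + 2
image of x^4: 12x^3 + 8x
each image's coordinates form column j of the matrix

the matrix is [[0, 3, 0, 2, 0]; [0, 0, 6, 0, 8]; [0, 0, 0, 9, 0]; [0, 0, 0, 0, 12]] (rows listed top to bottom)


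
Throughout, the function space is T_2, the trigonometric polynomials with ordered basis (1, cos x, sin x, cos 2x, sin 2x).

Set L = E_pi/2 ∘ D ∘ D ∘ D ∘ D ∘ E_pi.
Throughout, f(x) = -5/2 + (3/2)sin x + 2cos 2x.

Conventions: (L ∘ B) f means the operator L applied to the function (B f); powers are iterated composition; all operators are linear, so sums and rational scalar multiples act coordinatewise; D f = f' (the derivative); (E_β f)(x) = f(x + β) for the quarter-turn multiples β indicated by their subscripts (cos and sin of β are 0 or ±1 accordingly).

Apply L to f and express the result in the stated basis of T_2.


E_pi f = -5/2 - (3/2)sin x + 2cos 2x
D E_pi f = -(3/2)cos x - 4sin 2x
D D E_pi f = (3/2)sin x - 8cos 2x
D (D ∘ D ∘ E_pi) f = (3/2)cos x + 16sin 2x
D D (D ∘ D ∘ E_pi) f = -(3/2)sin x + 32cos 2x
E_pi/2 D D (D ∘ D ∘ E_pi) f = -(3/2)cos x - 32cos 2x

g(x) = -(3/2)cos x - 32cos 2x


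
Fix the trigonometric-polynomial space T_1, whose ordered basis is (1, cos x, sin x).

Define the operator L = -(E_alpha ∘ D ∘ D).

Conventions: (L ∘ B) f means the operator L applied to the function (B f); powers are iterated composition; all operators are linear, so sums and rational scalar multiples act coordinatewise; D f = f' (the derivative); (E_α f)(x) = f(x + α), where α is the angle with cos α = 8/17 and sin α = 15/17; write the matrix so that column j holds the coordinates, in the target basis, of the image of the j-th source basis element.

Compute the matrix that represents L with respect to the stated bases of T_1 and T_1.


image of 1: 0
image of cos x: (8/17)cos x - (15/17)sin x
image of sin x: (15/17)cos x + (8/17)sin x
each image's coordinates form column j of the matrix

the matrix is [[0, 0, 0]; [0, 8/17, 15/17]; [0, -15/17, 8/17]] (rows listed top to bottom)


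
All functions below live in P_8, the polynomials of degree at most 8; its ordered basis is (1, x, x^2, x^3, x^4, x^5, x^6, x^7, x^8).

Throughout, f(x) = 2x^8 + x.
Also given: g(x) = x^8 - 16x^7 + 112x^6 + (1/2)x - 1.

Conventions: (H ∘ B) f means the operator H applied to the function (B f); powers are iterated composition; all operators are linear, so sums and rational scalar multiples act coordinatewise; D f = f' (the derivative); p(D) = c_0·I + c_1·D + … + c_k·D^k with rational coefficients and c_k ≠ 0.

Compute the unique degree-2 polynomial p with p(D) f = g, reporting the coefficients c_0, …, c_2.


p(D) = (1/2)·I − D + D^2, i.e. c_0 = 1/2, c_1 = -1, c_2 = 1

D^0 f = 2x^8 + x
D^1 f = 16x^7 + 1
D^2 f = 112x^6
matching coefficients of g against c_0 f + c_1 Df + … from the top degree down determines the c_i
solution: c_0 = 1/2, c_1 = -1, c_2 = 1


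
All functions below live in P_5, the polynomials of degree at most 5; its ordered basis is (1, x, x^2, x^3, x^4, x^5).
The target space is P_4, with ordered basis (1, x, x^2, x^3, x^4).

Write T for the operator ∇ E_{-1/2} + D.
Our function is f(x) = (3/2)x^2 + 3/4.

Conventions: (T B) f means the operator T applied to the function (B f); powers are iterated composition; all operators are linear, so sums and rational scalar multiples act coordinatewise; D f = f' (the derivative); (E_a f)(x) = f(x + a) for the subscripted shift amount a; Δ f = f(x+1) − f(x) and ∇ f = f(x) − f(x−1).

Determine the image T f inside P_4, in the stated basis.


E_{-1/2} f = (3/2)x^2 - (3/2)x + 9/8
∇ E_{-1/2} f = 3x - 3
D f = 3x
(∇ E_{-1/2} + D) f = 6x - 3

the image equals g(x) = 6x - 3


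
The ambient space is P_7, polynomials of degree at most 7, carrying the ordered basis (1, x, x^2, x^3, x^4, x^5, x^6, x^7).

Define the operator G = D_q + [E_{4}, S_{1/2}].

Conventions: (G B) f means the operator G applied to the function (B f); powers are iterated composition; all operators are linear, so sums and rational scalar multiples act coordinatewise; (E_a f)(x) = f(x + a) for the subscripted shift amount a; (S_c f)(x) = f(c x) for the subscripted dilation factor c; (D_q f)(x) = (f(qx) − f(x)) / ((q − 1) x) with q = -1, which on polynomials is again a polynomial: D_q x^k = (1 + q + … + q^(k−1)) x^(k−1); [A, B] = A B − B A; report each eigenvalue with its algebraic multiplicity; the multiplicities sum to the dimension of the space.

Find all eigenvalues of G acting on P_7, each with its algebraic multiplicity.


image of 1: 0
image of x: -1
image of x^2: -2x - 12
image of x^3: -(1/2)x^2 - 18x - 56
image of x^4: -x^3 - 18x^2 - 112x - 240
image of x^5: (3/8)x^4 - 15x^3 - 140x^2 - 600x - 992
image of x^6: -(3/8)x^5 - (45/4)x^4 - 140x^3 - 900x^2 - 2976x - 4032
image of x^7: (25/32)x^6 - (63/8)x^5 - (245/2)x^4 - 1050x^3 - 5208x^2 - 14112x - 16256
the matrix is upper triangular; its diagonal is (0, 0, 0, 0, 0, 0, 0, 0)
for a triangular matrix the eigenvalues are the diagonal entries, with algebraic multiplicity their repetition count

λ = 0 (multiplicity 8)


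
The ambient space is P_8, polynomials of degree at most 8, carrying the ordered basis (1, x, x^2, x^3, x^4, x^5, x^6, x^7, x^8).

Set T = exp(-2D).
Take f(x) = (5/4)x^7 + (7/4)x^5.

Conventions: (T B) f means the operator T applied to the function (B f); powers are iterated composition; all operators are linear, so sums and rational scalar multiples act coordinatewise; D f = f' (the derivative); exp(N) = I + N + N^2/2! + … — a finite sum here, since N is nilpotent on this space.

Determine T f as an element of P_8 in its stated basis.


g(x) = (5/4)x^7 - (35/2)x^6 + (427/4)x^5 - (735/2)x^4 + 770x^3 - 980x^2 + 700x - 216

order-1 term: -(35/2)x^6 - (35/2)x^4
order-2 term: 105x^5 + 70x^3
order-3 term: -350x^4 - 140x^2
order-4 term: 700x^3 + 140x
order-5 term: -840x^2 - 56
order-6 term: 560x
order-7 term: -160
the series for exp(-2D) f terminates at order 7
exp(-2D) f = (5/4)x^7 - (35/2)x^6 + (427/4)x^5 - (735/2)x^4 + 770x^3 - 980x^2 + 700x - 216


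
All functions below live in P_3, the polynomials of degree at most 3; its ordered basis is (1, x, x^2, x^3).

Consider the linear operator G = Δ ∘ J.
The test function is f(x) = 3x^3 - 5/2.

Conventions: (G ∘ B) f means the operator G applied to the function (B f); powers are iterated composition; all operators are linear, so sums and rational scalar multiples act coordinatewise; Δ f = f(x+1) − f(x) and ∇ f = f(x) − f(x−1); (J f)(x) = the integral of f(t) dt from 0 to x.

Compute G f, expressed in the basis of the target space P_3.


J f = (3/4)x^4 - (5/2)x
Δ J f = 3x^3 + (9/2)x^2 + 3x - 7/4

the result is g(x) = 3x^3 + (9/2)x^2 + 3x - 7/4


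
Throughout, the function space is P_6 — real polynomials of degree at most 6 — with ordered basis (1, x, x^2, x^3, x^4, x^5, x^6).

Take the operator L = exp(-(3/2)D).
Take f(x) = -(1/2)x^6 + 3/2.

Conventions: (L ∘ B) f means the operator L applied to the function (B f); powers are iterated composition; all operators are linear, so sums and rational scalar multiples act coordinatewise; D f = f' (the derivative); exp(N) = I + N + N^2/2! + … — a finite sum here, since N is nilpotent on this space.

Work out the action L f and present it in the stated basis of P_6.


order-1 term: (9/2)x^5
order-2 term: -(135/8)x^4
order-3 term: (135/4)x^3
order-4 term: -(1215/32)x^2
order-5 term: (729/32)x
order-6 term: -729/128
the series for exp(-(3/2)D) f terminates at order 6
exp(-(3/2)D) f = -(1/2)x^6 + (9/2)x^5 - (135/8)x^4 + (135/4)x^3 - (1215/32)x^2 + (729/32)x - 537/128

g(x) = -(1/2)x^6 + (9/2)x^5 - (135/8)x^4 + (135/4)x^3 - (1215/32)x^2 + (729/32)x - 537/128


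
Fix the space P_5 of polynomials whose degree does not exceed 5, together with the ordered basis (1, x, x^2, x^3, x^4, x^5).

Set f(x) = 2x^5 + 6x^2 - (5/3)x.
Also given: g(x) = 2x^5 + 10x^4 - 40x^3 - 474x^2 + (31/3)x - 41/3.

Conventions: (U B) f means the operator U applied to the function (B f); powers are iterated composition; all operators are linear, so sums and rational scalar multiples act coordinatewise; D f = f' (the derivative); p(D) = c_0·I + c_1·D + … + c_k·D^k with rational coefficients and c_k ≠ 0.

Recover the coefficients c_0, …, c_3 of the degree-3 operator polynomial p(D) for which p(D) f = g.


D^0 f = 2x^5 + 6x^2 - (5/3)x
D^1 f = 10x^4 + 12x - 5/3
D^2 f = 40x^3 + 12
D^3 f = 120x^2
matching coefficients of g against c_0 f + c_1 Df + … from the top degree down determines the c_i
solution: c_0 = 1, c_1 = 1, c_2 = -1, c_3 = -4

p(D) = I + D − D^2 − 4·D^3, i.e. c_0 = 1, c_1 = 1, c_2 = -1, c_3 = -4


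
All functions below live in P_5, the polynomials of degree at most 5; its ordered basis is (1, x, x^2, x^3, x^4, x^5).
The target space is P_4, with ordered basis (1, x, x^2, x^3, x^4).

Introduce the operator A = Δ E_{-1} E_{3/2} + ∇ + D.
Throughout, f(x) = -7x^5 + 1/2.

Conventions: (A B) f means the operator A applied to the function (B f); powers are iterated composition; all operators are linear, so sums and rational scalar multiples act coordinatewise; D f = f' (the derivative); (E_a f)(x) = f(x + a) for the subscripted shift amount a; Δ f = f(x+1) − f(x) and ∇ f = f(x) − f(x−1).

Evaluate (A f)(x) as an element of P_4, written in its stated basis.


the image equals g(x) = -105x^4 - 70x^3 - (595/2)x^2 - 140x - 959/16

E_{3/2} f = -7x^5 - (105/2)x^4 - (315/2)x^3 - (945/4)x^2 - (2835/16)x - 1685/32
E_{-1} E_{3/2} f = -7x^5 - (35/2)x^4 - (35/2)x^3 - (35/4)x^2 - (35/16)x + 9/32
Δ E_{-1} E_{3/2} f = -35x^4 - 140x^3 - (455/2)x^2 - 175x - 847/16
∇ f = -35x^4 + 70x^3 - 70x^2 + 35x - 7
D f = -35x^4
(Δ E_{-1} E_{3/2} + ∇ + D) f = -105x^4 - 70x^3 - (595/2)x^2 - 140x - 959/16


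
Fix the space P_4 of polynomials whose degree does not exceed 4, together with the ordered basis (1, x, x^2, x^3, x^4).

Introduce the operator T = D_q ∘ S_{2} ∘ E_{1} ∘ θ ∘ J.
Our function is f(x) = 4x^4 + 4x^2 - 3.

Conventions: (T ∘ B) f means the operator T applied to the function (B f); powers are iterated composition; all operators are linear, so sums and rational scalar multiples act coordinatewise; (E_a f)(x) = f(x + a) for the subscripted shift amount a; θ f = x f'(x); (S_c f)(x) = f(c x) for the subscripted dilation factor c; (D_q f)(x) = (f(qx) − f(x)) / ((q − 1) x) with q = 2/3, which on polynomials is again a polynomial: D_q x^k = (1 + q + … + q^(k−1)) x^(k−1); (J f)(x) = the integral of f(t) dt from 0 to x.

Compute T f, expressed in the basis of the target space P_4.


the image equals g(x) = (27008/81)x^4 + (20800/27)x^3 + (6688/9)x^2 + (1040/3)x + 58

J f = (4/5)x^5 + (4/3)x^3 - 3x
θ J f = 4x^5 + 4x^3 - 3x
E_{1} θ J f = 4x^5 + 20x^4 + 44x^3 + 52x^2 + 29x + 5
S_{2} E_{1} θ J f = 128x^5 + 320x^4 + 352x^3 + 208x^2 + 58x + 5
D_q S_{2} E_{1} θ J f = (27008/81)x^4 + (20800/27)x^3 + (6688/9)x^2 + (1040/3)x + 58


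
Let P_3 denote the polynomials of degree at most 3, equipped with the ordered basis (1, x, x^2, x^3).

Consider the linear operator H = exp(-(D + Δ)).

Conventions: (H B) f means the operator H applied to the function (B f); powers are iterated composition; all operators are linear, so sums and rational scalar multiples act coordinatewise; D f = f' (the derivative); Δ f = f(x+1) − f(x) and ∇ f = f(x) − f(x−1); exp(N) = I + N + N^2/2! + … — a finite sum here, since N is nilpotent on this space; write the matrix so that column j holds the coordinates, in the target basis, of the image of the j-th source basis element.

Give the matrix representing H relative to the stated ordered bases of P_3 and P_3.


image of 1: 1
image of x: x - 2
image of x^2: x^2 - 4x + 3
image of x^3: x^3 - 6x^2 + 9x - 3
each image's coordinates form column j of the matrix

the matrix is [[1, -2, 3, -3]; [0, 1, -4, 9]; [0, 0, 1, -6]; [0, 0, 0, 1]] (rows listed top to bottom)


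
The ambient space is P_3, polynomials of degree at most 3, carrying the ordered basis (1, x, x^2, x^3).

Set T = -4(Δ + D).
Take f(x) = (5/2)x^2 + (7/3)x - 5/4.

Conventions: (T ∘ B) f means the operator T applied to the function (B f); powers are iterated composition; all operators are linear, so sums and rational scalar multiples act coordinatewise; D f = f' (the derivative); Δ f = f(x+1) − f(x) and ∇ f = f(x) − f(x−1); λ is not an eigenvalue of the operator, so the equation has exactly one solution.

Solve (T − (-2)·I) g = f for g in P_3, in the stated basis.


g(x) = (5/4)x^2 + (67/6)x + 1117/24

write g with unknown coordinates in the stated basis and equate coefficients in (T − (-2)·I) g = f
solving from the highest basis element down gives g = (5/4)x^2 + (67/6)x + 1117/24
check: T g = -20x - 283/3
so T g − (-2)·g = (5/2)x^2 + (7/3)x - 5/4 = f ✓


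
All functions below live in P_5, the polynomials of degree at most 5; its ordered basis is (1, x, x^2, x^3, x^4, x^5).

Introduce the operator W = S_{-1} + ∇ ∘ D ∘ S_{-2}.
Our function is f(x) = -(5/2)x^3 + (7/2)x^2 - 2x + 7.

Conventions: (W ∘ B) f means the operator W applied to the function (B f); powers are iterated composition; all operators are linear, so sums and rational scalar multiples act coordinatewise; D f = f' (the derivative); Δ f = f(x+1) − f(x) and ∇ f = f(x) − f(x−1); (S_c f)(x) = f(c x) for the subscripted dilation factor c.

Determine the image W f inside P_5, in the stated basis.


S_{-1} f = (5/2)x^3 + (7/2)x^2 + 2x + 7
S_{-2} f = 20x^3 + 14x^2 + 4x + 7
D S_{-2} f = 60x^2 + 28x + 4
∇ D S_{-2} f = 120x - 32
(S_{-1} + ∇ ∘ D ∘ S_{-2}) f = (5/2)x^3 + (7/2)x^2 + 122x - 25

the image equals g(x) = (5/2)x^3 + (7/2)x^2 + 122x - 25
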